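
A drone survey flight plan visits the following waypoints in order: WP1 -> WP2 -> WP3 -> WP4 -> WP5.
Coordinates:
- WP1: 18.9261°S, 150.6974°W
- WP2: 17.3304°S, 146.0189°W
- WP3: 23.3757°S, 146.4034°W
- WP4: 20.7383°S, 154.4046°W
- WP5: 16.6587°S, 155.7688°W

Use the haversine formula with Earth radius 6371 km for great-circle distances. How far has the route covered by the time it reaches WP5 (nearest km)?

2549 km

Leg distances:
WP1→WP2: 525.2 km  (cumulative 525.2 km)
WP2→WP3: 673.4 km  (cumulative 1198.6 km)
WP3→WP4: 875.0 km  (cumulative 2073.6 km)
WP4→WP5: 475.8 km  (cumulative 2549.5 km)
Cumulative distance at WP5 ≈ 2549 km.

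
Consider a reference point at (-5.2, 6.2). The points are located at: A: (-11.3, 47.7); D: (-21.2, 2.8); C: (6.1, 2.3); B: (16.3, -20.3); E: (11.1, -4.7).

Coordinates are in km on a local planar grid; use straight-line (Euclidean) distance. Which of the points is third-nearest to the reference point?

Distance to each, sorted:
C: 12.0 km
D: 16.4 km
E: 19.6 km
B: 34.1 km
A: 41.9 km
The third-nearest is E at 19.6 km.

E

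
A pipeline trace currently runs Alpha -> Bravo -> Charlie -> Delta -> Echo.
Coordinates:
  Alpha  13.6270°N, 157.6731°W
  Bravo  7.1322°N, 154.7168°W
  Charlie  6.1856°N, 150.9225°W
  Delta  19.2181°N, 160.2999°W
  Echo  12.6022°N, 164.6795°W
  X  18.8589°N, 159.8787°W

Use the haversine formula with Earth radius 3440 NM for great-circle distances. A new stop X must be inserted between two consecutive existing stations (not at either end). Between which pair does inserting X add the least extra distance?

Added distance for inserting X between each consecutive pair:
Alpha–Bravo: 677.5 NM
Bravo–Charlie: 1456.2 NM
Charlie–Delta: 0.7 NM
Delta–Echo: 28.3 NM
Smallest added distance is 0.7 NM, inserting between Charlie and Delta.

between Charlie and Delta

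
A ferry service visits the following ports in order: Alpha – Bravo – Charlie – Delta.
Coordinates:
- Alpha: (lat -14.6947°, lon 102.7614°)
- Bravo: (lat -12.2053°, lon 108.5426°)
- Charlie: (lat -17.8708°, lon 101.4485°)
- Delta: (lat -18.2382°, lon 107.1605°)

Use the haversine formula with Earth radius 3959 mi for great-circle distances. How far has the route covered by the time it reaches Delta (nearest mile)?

Leg distances:
Alpha→Bravo: 424.8 mi  (cumulative 424.8 mi)
Bravo→Charlie: 614.1 mi  (cumulative 1038.9 mi)
Charlie→Delta: 376.1 mi  (cumulative 1415.0 mi)
Cumulative distance at Delta ≈ 1415 mi.

1415 mi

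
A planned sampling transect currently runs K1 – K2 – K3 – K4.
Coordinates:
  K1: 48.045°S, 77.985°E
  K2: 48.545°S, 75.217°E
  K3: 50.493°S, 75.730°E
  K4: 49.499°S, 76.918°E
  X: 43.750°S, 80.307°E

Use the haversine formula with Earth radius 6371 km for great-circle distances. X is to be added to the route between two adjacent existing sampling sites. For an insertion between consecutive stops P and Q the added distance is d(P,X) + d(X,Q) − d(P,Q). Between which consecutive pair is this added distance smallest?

between K1 and K2

Added distance for inserting X between each consecutive pair:
K1–K2: 959.5 km
K2–K3: 1267.3 km
K3–K4: 1375.6 km
Smallest added distance is 959.5 km, inserting between K1 and K2.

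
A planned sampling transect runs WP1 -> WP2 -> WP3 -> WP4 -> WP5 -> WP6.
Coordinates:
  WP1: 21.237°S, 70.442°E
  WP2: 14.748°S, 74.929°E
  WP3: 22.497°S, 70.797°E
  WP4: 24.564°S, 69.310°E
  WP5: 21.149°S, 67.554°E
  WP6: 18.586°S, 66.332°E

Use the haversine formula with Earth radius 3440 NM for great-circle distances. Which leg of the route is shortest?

WP3–WP4

Leg distances:
WP1→WP2: 466.2 NM
WP2→WP3: 521.2 NM
WP3→WP4: 148.7 NM
WP4→WP5: 226.9 NM
WP5→WP6: 168.6 NM
The shortest leg is WP3–WP4 at 148.7 NM.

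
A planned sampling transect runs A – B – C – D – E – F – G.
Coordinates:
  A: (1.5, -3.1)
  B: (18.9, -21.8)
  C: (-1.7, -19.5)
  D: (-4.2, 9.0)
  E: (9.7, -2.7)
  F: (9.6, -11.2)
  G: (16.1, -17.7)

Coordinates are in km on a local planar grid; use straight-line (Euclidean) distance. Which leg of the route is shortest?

Leg distances:
A→B: 25.5 km
B→C: 20.7 km
C→D: 28.6 km
D→E: 18.2 km
E→F: 8.5 km
F→G: 9.2 km
The shortest leg is E–F at 8.5 km.

E–F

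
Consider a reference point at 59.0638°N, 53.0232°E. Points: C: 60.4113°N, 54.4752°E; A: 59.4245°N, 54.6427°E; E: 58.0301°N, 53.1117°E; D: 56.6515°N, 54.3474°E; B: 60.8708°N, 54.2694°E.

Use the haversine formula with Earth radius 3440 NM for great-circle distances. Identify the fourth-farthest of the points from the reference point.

E

Distance to each, sorted:
D: 150.9 NM
B: 114.8 NM
C: 92.1 NM
E: 62.1 NM
A: 54.2 NM
The fourth-farthest is E at 62.1 NM.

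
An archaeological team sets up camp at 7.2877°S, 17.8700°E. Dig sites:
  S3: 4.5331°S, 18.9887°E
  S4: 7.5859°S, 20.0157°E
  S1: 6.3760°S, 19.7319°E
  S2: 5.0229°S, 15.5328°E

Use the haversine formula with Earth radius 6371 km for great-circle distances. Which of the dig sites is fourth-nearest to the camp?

S2

Distance to each, sorted:
S1: 229.2 km
S4: 238.9 km
S3: 330.3 km
S2: 360.8 km
The fourth-nearest is S2 at 360.8 km.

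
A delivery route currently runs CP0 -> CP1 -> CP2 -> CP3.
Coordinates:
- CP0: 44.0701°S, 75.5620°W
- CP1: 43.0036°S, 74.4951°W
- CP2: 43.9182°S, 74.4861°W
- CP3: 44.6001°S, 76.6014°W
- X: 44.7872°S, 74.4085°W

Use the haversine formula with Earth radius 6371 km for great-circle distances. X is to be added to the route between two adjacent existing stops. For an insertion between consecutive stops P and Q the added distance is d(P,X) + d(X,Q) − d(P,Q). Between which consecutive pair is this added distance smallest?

between CP2 and CP3

Added distance for inserting X between each consecutive pair:
CP0–CP1: 173.4 km
CP1–CP2: 193.6 km
CP2–CP3: 86.7 km
Smallest added distance is 86.7 km, inserting between CP2 and CP3.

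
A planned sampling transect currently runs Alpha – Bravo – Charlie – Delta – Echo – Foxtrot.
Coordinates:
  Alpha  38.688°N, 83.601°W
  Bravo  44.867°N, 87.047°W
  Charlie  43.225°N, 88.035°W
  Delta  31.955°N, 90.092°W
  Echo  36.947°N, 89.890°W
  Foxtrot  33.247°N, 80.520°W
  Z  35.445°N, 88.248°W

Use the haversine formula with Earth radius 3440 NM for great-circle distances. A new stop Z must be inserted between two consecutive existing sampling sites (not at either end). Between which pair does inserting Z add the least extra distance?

Added distance for inserting Z between each consecutive pair:
Alpha–Bravo: 462.3 NM
Bravo–Charlie: 928.2 NM
Charlie–Delta: 12.5 NM
Delta–Echo: 49.2 NM
Echo–Foxtrot: 14.5 NM
Smallest added distance is 12.5 NM, inserting between Charlie and Delta.

between Charlie and Delta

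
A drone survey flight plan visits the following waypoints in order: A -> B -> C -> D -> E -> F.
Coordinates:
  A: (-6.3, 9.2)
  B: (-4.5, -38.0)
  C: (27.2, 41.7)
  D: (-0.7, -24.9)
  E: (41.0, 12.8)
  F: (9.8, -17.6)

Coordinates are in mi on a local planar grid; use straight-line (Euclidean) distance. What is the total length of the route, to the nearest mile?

305 mi

Leg distances:
A→B: 47.2 mi  (cumulative 47.2 mi)
B→C: 85.8 mi  (cumulative 133.0 mi)
C→D: 72.2 mi  (cumulative 205.2 mi)
D→E: 56.2 mi  (cumulative 261.4 mi)
E→F: 43.6 mi  (cumulative 305.0 mi)
Total route length ≈ 305 mi.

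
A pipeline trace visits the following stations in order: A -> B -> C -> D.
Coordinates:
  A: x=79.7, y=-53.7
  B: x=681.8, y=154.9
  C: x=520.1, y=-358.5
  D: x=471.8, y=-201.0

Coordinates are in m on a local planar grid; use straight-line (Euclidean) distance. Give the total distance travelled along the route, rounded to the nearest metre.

1340 m

Leg distances:
A→B: 637.2 m  (cumulative 637.2 m)
B→C: 538.3 m  (cumulative 1175.5 m)
C→D: 164.7 m  (cumulative 1340.2 m)
Total route length ≈ 1340 m.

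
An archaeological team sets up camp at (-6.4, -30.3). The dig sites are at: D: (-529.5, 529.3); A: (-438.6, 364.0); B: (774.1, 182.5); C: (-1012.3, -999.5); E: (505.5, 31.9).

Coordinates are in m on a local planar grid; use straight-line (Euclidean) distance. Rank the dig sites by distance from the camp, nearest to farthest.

E, A, D, B, C

Computing each straight-line distance from (-6.4, -30.3):
E (505.5, 31.9): 515.7 m
A (-438.6, 364.0): 585.0 m
D (-529.5, 529.3): 766.0 m
B (774.1, 182.5): 809.0 m
C (-1012.3, -999.5): 1396.8 m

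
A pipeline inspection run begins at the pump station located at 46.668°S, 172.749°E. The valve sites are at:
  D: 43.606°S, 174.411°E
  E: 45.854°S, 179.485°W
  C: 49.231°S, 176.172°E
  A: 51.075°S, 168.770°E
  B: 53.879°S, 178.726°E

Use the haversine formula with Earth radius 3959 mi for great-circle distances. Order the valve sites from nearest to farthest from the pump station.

Computing each great-circle distance from 46.668°S, 172.749°E:
D 43.606°S, 174.411°E: 226.5 mi
C 49.231°S, 176.172°E: 237.6 mi
A 51.075°S, 168.770°E: 354.0 mi
E 45.854°S, 179.485°W: 375.1 mi
B 53.879°S, 178.726°E: 563.4 mi

D, C, A, E, B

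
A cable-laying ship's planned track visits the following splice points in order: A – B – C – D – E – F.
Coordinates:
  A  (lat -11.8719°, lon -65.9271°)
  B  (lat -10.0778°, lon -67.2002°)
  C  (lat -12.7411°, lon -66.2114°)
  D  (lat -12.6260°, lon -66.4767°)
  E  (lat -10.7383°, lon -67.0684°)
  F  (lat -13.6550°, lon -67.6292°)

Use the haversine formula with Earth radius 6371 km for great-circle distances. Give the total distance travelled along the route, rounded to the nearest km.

Leg distances:
A→B: 243.1 km  (cumulative 243.1 km)
B→C: 315.1 km  (cumulative 558.3 km)
C→D: 31.5 km  (cumulative 589.8 km)
D→E: 219.6 km  (cumulative 809.3 km)
E→F: 330.0 km  (cumulative 1139.3 km)
Total route length ≈ 1139 km.

1139 km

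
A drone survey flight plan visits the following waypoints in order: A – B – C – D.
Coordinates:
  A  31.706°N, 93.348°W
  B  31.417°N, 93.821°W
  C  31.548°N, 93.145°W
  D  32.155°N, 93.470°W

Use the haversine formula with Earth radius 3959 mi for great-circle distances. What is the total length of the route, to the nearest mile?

121 mi

Leg distances:
A→B: 34.3 mi  (cumulative 34.3 mi)
B→C: 40.8 mi  (cumulative 75.1 mi)
C→D: 46.1 mi  (cumulative 121.2 mi)
Total route length ≈ 121 mi.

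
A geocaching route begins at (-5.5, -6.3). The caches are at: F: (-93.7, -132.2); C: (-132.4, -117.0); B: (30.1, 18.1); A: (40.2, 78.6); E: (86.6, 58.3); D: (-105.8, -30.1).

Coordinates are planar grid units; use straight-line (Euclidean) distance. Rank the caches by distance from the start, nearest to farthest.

B, A, D, E, F, C

Distances from the start:
B (30.1, 18.1): 43.2
A (40.2, 78.6): 96.4
D (-105.8, -30.1): 103.1
E (86.6, 58.3): 112.5
F (-93.7, -132.2): 153.7
C (-132.4, -117.0): 168.4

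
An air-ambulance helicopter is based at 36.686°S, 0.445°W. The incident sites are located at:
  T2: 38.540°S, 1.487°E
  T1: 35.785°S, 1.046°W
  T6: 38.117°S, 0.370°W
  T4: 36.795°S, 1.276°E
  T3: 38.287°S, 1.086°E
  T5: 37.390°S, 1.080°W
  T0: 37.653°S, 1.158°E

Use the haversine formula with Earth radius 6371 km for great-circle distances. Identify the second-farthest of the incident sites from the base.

T3

Distance to each, sorted:
T2: 267.3 km
T3: 223.5 km
T0: 178.1 km
T6: 159.3 km
T4: 153.8 km
T1: 113.8 km
T5: 96.5 km
The second-farthest is T3 at 223.5 km.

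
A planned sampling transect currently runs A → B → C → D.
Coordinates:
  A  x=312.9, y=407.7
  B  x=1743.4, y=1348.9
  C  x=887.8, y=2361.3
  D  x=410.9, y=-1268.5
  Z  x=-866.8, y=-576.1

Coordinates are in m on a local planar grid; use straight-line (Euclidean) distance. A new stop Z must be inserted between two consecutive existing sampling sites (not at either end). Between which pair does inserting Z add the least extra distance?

between C and D

Added distance for inserting Z between each consecutive pair:
A–B: 3067.0 m
B–C: 5339.3 m
C–D: 1213.8 m
Smallest added distance is 1213.8 m, inserting between C and D.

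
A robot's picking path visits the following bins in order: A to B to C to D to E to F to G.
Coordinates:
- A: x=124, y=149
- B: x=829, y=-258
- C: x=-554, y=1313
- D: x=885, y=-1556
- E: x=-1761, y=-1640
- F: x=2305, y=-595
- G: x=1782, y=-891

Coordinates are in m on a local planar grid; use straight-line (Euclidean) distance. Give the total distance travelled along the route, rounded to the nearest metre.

13563 m

Leg distances:
A→B: 814.0 m  (cumulative 814.0 m)
B→C: 2093.0 m  (cumulative 2907.1 m)
C→D: 3209.7 m  (cumulative 6116.7 m)
D→E: 2647.3 m  (cumulative 8764.1 m)
E→F: 4198.1 m  (cumulative 12962.2 m)
F→G: 601.0 m  (cumulative 13563.1 m)
Total route length ≈ 13563 m.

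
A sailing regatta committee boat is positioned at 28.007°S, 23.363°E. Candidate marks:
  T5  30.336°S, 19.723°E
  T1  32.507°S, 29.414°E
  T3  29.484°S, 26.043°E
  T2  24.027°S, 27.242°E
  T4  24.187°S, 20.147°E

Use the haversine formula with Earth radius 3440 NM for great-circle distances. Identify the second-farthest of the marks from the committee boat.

T2

Distances from the committee boat (28.007°S, 23.363°E):
T1: 413.9 NM
T2: 317.6 NM
T4: 287.5 NM
T5: 236.5 NM
T3: 166.6 NM
The second-farthest is T2 at 317.6 NM.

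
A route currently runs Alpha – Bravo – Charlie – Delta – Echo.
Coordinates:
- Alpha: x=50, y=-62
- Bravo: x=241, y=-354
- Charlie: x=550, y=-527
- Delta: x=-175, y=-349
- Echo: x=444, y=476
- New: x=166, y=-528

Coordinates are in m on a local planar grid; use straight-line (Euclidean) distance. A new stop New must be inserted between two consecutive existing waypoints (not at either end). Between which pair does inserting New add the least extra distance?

Added distance for inserting New between each consecutive pair:
Alpha–Bravo: 320.8 m
Bravo–Charlie: 219.3 m
Charlie–Delta: 22.6 m
Delta–Echo: 395.5 m
Smallest added distance is 22.6 m, inserting between Charlie and Delta.

between Charlie and Delta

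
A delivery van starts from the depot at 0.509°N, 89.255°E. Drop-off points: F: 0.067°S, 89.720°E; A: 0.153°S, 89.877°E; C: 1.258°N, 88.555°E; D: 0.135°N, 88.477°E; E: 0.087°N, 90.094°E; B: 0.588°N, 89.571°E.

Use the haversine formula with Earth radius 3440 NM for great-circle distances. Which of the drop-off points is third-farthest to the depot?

A

Distances from the depot (0.509°N, 89.255°E):
C: 61.5 NM
E: 56.4 NM
A: 54.5 NM
D: 51.8 NM
F: 44.4 NM
B: 19.6 NM
The third-farthest is A at 54.5 NM.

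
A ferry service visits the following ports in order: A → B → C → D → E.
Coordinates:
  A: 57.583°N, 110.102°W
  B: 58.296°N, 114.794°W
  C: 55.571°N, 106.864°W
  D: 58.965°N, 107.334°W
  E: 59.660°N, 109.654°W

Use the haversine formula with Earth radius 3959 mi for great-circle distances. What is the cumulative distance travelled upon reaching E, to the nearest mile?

Leg distances:
A→B: 179.0 mi  (cumulative 179.0 mi)
B→C: 353.0 mi  (cumulative 531.9 mi)
C→D: 235.2 mi  (cumulative 767.1 mi)
D→E: 94.9 mi  (cumulative 862.0 mi)
Cumulative distance at E ≈ 862 mi.

862 mi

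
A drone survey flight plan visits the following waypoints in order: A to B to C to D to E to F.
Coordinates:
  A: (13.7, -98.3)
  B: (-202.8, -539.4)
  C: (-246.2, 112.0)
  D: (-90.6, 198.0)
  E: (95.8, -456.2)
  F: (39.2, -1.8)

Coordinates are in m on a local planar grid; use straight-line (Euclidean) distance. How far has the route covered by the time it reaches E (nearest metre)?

Leg distances:
A→B: 491.4 m  (cumulative 491.4 m)
B→C: 652.8 m  (cumulative 1144.2 m)
C→D: 177.8 m  (cumulative 1322.0 m)
D→E: 680.2 m  (cumulative 2002.2 m)
Cumulative distance at E ≈ 2002 m.

2002 m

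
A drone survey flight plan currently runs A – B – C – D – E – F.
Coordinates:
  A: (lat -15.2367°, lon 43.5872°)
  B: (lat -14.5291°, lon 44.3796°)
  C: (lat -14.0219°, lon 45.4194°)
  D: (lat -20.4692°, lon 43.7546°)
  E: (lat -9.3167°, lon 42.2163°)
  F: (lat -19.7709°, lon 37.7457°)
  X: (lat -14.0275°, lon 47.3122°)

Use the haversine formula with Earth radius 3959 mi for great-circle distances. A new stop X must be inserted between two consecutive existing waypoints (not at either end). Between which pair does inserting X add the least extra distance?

between C and D

Added distance for inserting X between each consecutive pair:
A–B: 390.0 mi
B–C: 248.3 mi
C–D: 171.2 mi
D–E: 199.9 mi
E–F: 438.8 mi
Smallest added distance is 171.2 mi, inserting between C and D.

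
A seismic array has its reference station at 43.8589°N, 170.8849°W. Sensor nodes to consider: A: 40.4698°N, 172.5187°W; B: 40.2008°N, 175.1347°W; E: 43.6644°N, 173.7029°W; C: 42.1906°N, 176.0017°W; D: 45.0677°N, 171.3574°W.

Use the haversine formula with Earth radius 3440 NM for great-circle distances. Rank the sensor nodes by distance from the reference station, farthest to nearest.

B, C, A, E, D

Distance from the reference station at 43.8589°N, 170.8849°W to each:
B 40.2008°N, 175.1347°W: 290.0 NM
C 42.1906°N, 176.0017°W: 245.9 NM
A 40.4698°N, 172.5187°W: 216.1 NM
E 43.6644°N, 173.7029°W: 122.7 NM
D 45.0677°N, 171.3574°W: 75.3 NM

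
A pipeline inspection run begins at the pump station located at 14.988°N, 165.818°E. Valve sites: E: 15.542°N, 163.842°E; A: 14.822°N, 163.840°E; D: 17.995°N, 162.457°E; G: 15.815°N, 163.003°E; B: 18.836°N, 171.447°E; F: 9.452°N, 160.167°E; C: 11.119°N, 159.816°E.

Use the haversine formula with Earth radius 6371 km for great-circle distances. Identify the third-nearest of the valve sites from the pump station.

G

Distance to each, sorted:
A: 213.3 km
E: 220.7 km
G: 315.5 km
D: 490.1 km
B: 735.9 km
C: 779.5 km
F: 869.3 km
The third-nearest is G at 315.5 km.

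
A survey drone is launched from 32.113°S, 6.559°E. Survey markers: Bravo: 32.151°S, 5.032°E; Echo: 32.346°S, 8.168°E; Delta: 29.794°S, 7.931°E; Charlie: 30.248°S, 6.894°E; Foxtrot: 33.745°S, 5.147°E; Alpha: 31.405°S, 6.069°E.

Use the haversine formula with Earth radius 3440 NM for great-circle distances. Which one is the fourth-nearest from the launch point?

Distances from the launch point (32.113°S, 6.559°E):
Alpha: 49.3 NM
Bravo: 77.7 NM
Echo: 82.9 NM
Charlie: 113.3 NM
Foxtrot: 121.1 NM
Delta: 156.1 NM
The fourth-nearest is Charlie at 113.3 NM.

Charlie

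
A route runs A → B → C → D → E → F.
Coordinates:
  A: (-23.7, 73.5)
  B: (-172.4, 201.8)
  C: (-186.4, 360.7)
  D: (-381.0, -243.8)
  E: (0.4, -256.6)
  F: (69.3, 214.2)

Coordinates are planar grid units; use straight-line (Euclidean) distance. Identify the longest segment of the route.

Leg distances:
A→B: 196.4
B→C: 159.5
C→D: 635.1
D→E: 381.6
E→F: 475.8
The longest leg is C–D at 635.1.

C–D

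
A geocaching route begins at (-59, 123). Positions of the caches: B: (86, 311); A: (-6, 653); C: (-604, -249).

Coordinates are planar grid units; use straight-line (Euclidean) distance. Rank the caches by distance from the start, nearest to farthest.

B, A, C

Distances from the start:
B (86, 311): 237.4
A (-6, 653): 532.6
C (-604, -249): 659.9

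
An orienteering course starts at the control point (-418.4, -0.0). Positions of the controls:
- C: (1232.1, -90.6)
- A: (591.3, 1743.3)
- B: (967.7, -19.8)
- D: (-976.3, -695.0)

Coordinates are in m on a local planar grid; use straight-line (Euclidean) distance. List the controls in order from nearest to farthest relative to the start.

D, B, C, A

Distances from the start:
D (-976.3, -695.0): 891.2 m
B (967.7, -19.8): 1386.2 m
C (1232.1, -90.6): 1653.0 m
A (591.3, 1743.3): 2014.6 m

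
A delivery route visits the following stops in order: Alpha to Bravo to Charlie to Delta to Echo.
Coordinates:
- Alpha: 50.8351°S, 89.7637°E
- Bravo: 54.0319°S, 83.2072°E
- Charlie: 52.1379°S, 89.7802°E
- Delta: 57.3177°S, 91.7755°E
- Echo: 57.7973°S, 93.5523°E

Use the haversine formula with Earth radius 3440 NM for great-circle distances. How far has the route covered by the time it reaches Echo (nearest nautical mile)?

952 NM

Leg distances:
Alpha→Bravo: 307.1 NM  (cumulative 307.1 NM)
Bravo→Charlie: 262.8 NM  (cumulative 569.9 NM)
Charlie→Delta: 318.6 NM  (cumulative 888.4 NM)
Delta→Echo: 64.1 NM  (cumulative 952.5 NM)
Cumulative distance at Echo ≈ 952 NM.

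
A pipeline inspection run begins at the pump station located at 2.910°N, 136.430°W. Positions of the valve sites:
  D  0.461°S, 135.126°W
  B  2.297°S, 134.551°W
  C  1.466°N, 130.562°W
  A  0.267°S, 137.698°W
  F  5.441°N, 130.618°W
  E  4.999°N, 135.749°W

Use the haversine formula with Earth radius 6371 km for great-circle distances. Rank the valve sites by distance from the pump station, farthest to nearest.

F, C, B, D, A, E

Distances from the pump station:
F 5.441°N, 130.618°W: 703.3 km
C 1.466°N, 130.562°W: 671.5 km
B 2.297°S, 134.551°W: 615.5 km
D 0.461°S, 135.126°W: 401.9 km
A 0.267°S, 137.698°W: 380.3 km
E 4.999°N, 135.749°W: 244.3 km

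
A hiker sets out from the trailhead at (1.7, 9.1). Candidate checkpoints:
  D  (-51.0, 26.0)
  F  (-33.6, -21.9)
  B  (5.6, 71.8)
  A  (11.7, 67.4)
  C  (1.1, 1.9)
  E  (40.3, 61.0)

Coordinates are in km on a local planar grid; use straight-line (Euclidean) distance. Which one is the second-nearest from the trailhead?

F

Distances from the trailhead ((1.7, 9.1)):
C: 7.2 km
F: 47.0 km
D: 55.3 km
A: 59.2 km
B: 62.8 km
E: 64.7 km
The second-nearest is F at 47.0 km.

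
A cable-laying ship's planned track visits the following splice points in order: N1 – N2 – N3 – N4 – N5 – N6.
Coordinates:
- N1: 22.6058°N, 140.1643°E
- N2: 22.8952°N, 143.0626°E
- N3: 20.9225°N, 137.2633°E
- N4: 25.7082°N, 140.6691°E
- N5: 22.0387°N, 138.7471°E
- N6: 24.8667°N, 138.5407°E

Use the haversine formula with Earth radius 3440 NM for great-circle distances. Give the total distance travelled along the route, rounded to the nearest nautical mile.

Leg distances:
N1→N2: 161.4 NM  (cumulative 161.4 NM)
N2→N3: 344.0 NM  (cumulative 505.4 NM)
N3→N4: 343.2 NM  (cumulative 848.6 NM)
N4→N5: 244.3 NM  (cumulative 1092.9 NM)
N5→N6: 170.2 NM  (cumulative 1263.1 NM)
Total route length ≈ 1263 NM.

1263 NM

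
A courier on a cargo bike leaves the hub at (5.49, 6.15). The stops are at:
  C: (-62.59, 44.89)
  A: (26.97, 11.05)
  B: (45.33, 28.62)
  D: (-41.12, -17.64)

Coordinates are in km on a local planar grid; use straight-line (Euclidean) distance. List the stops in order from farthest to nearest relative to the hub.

Computing each straight-line distance from (5.49, 6.15):
C (-62.59, 44.89): 78.3 km
D (-41.12, -17.64): 52.3 km
B (45.33, 28.62): 45.7 km
A (26.97, 11.05): 22.0 km

C, D, B, A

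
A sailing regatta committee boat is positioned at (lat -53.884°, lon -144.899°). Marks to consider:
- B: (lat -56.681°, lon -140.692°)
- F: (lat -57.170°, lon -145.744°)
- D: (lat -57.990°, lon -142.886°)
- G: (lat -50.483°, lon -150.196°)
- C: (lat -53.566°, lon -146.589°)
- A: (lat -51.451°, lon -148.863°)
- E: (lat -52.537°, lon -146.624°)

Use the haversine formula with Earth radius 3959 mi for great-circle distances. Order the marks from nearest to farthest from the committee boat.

Distances from the committee boat:
C (lat -53.566°, lon -146.589°): 72.5 mi
E (lat -52.537°, lon -146.624°): 117.3 mi
F (lat -57.170°, lon -145.744°): 229.4 mi
A (lat -51.451°, lon -148.863°): 236.3 mi
B (lat -56.681°, lon -140.692°): 254.4 mi
D (lat -57.990°, lon -142.886°): 294.2 mi
G (lat -50.483°, lon -150.196°): 324.8 mi

C, E, F, A, B, D, G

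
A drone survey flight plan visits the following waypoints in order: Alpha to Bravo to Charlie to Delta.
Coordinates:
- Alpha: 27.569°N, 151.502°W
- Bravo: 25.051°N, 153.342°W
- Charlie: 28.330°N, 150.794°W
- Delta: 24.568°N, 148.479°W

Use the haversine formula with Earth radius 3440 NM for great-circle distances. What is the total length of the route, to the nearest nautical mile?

Leg distances:
Alpha→Bravo: 180.7 NM  (cumulative 180.7 NM)
Bravo→Charlie: 239.6 NM  (cumulative 420.4 NM)
Charlie→Delta: 257.9 NM  (cumulative 678.2 NM)
Total route length ≈ 678 NM.

678 NM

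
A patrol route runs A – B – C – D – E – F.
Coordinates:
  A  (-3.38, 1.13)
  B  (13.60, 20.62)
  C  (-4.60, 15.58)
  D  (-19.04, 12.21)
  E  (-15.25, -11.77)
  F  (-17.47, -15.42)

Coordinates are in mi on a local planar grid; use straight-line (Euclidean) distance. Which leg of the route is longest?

A–B

Leg distances:
A→B: 25.8 mi
B→C: 18.9 mi
C→D: 14.8 mi
D→E: 24.3 mi
E→F: 4.3 mi
The longest leg is A–B at 25.8 mi.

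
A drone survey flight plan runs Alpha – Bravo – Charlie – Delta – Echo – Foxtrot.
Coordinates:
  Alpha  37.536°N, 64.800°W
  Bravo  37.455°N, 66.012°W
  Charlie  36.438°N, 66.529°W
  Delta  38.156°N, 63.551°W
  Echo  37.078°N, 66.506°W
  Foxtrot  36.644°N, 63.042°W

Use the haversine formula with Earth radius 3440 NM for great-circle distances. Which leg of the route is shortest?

Alpha–Bravo

Leg distances:
Alpha→Bravo: 57.9 NM
Bravo→Charlie: 65.9 NM
Charlie→Delta: 175.7 NM
Delta→Echo: 154.7 NM
Echo→Foxtrot: 168.4 NM
The shortest leg is Alpha–Bravo at 57.9 NM.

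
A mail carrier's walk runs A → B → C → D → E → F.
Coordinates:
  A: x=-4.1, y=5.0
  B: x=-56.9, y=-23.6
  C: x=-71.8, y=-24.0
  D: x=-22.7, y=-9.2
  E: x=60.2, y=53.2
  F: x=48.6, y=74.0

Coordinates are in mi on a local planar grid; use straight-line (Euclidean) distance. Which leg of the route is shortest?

B–C

Leg distances:
A→B: 60.0 mi
B→C: 14.9 mi
C→D: 51.3 mi
D→E: 103.8 mi
E→F: 23.8 mi
The shortest leg is B–C at 14.9 mi.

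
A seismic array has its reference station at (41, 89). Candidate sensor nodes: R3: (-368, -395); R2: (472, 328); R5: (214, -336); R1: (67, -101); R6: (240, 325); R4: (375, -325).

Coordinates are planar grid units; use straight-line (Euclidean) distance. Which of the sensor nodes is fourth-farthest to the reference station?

R5

Distance to each, sorted:
R3: 633.7
R4: 531.9
R2: 492.8
R5: 458.9
R6: 308.7
R1: 191.8
The fourth-farthest is R5 at 458.9.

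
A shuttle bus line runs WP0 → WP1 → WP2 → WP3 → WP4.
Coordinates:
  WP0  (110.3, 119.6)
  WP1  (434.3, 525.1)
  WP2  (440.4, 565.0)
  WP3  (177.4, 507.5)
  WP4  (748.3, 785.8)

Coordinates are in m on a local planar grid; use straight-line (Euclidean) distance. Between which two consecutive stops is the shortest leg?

Leg distances:
WP0→WP1: 519.0 m
WP1→WP2: 40.4 m
WP2→WP3: 269.2 m
WP3→WP4: 635.1 m
The shortest leg is WP1–WP2 at 40.4 m.

WP1–WP2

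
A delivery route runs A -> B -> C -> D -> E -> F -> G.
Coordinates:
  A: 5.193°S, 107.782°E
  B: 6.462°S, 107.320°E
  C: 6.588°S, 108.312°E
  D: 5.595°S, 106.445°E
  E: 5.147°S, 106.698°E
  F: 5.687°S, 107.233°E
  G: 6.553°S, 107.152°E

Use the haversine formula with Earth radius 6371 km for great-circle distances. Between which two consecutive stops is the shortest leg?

Leg distances:
A→B: 150.1 km
B→C: 110.5 km
C→D: 234.1 km
D→E: 57.1 km
E→F: 84.3 km
F→G: 96.7 km
The shortest leg is D–E at 57.1 km.

D–E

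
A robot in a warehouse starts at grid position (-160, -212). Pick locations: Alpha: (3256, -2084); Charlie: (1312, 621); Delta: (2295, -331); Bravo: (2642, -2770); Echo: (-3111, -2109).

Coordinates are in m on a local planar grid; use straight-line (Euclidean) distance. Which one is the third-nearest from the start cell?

Distance to each, sorted:
Charlie: 1691.4 m
Delta: 2457.9 m
Echo: 3508.1 m
Bravo: 3794.0 m
Alpha: 3895.3 m
The third-nearest is Echo at 3508.1 m.

Echo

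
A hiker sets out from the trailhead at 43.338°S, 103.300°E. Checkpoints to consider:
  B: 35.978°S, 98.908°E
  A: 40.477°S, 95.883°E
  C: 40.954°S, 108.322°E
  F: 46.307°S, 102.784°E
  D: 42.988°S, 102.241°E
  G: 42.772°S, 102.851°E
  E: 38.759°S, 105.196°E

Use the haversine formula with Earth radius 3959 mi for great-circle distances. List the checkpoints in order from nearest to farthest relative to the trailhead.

Computing each great-circle distance from 43.338°S, 103.300°E:
G 42.772°S, 102.851°E: 45.2 mi
D 42.988°S, 102.241°E: 58.6 mi
F 46.307°S, 102.784°E: 206.7 mi
C 40.954°S, 108.322°E: 305.4 mi
E 38.759°S, 105.196°E: 331.4 mi
A 40.477°S, 95.883°E: 429.4 mi
B 35.978°S, 98.908°E: 559.4 mi

G, D, F, C, E, A, B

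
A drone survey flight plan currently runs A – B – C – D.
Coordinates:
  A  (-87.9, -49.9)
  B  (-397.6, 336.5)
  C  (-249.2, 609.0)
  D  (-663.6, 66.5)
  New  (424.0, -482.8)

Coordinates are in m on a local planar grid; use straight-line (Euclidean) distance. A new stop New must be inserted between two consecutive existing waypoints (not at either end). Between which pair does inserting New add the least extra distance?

between A and B

Added distance for inserting New between each consecutive pair:
A–B: 1335.5 m
B–C: 2132.7 m
C–D: 1818.4 m
Smallest added distance is 1335.5 m, inserting between A and B.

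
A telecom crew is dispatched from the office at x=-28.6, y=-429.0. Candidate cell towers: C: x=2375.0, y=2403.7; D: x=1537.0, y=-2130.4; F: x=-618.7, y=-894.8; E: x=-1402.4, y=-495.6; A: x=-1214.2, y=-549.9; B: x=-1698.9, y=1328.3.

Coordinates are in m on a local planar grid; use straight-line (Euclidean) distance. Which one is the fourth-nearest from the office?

Distance to each, sorted:
F: 751.8 m
A: 1191.7 m
E: 1375.4 m
D: 2312.1 m
B: 2424.5 m
C: 3715.0 m
The fourth-nearest is D at 2312.1 m.

D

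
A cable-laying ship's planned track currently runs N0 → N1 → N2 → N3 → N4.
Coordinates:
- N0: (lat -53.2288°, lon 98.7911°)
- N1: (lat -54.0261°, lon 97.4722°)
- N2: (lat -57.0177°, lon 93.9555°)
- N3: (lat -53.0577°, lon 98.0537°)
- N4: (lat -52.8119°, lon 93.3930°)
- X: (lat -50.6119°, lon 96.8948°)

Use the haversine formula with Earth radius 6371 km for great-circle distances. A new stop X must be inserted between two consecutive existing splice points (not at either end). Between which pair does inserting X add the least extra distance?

Added distance for inserting X between each consecutive pair:
N0–N1: 576.2 km
N1–N2: 720.0 km
N2–N3: 509.4 km
N3–N4: 313.4 km
Smallest added distance is 313.4 km, inserting between N3 and N4.

between N3 and N4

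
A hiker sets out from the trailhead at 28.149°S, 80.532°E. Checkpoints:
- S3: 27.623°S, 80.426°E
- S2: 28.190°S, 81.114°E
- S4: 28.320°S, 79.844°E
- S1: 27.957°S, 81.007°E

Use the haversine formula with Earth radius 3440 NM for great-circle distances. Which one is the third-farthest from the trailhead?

S2

Distance to each, sorted:
S4: 37.8 NM
S3: 32.1 NM
S2: 30.9 NM
S1: 27.7 NM
The third-farthest is S2 at 30.9 NM.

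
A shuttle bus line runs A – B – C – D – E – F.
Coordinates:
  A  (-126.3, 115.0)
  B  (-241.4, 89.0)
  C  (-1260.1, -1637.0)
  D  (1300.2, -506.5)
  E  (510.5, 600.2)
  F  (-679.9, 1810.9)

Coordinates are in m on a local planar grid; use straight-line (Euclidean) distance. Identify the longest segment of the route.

Leg distances:
A→B: 118.0 m
B→C: 2004.2 m
C→D: 2798.8 m
D→E: 1359.6 m
E→F: 1697.9 m
The longest leg is C–D at 2798.8 m.

C–D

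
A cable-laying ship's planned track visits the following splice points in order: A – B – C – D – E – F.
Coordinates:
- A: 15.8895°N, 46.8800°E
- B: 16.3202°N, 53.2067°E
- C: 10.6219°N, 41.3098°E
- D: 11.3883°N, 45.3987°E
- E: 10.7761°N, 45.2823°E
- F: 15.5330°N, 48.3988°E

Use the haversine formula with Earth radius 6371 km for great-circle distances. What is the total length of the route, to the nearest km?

3262 km

Leg distances:
A→B: 677.6 km  (cumulative 677.6 km)
B→C: 1433.4 km  (cumulative 2110.9 km)
C→D: 454.4 km  (cumulative 2565.3 km)
D→E: 69.2 km  (cumulative 2634.5 km)
E→F: 627.4 km  (cumulative 3261.9 km)
Total route length ≈ 3262 km.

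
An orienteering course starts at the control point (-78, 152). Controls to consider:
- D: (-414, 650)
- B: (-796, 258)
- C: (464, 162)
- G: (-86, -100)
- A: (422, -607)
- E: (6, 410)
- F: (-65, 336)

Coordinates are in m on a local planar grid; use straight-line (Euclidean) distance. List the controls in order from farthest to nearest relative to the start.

A, B, D, C, E, G, F

Distances from the start:
A (422, -607): 908.9 m
B (-796, 258): 725.8 m
D (-414, 650): 600.7 m
C (464, 162): 542.1 m
E (6, 410): 271.3 m
G (-86, -100): 252.1 m
F (-65, 336): 184.5 m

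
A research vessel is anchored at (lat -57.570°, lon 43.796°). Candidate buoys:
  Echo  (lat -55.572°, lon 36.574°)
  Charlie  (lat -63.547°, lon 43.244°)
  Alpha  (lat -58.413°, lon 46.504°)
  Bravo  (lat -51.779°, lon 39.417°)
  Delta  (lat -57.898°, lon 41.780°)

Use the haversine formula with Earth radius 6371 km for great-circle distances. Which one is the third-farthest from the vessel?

Echo

Distances from the vessel ((lat -57.570°, lon 43.796°)):
Bravo: 702.4 km
Charlie: 665.3 km
Echo: 494.7 km
Alpha: 185.1 km
Delta: 125.1 km
The third-farthest is Echo at 494.7 km.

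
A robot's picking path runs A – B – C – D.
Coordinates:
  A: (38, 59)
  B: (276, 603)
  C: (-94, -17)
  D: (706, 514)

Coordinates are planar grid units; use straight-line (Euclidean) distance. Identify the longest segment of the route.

Leg distances:
A→B: 593.8
B→C: 722.0
C→D: 960.2
The longest leg is C–D at 960.2.

C–D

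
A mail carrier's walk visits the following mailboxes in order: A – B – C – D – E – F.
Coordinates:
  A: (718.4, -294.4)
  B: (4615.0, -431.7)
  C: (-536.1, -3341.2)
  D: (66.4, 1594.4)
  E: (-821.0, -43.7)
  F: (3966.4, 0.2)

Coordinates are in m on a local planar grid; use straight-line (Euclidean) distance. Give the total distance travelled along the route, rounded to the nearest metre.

Leg distances:
A→B: 3899.0 m  (cumulative 3899.0 m)
B→C: 5916.0 m  (cumulative 9815.0 m)
C→D: 4972.2 m  (cumulative 14787.3 m)
D→E: 1863.0 m  (cumulative 16650.3 m)
E→F: 4787.6 m  (cumulative 21437.9 m)
Total route length ≈ 21438 m.

21438 m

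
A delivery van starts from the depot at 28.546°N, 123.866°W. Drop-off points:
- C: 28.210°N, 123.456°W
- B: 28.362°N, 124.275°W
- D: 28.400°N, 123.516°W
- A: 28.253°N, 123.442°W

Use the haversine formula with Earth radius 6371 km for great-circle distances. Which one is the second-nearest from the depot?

Distance to each, sorted:
D: 37.9 km
B: 44.9 km
A: 52.7 km
C: 54.8 km
The second-nearest is B at 44.9 km.

B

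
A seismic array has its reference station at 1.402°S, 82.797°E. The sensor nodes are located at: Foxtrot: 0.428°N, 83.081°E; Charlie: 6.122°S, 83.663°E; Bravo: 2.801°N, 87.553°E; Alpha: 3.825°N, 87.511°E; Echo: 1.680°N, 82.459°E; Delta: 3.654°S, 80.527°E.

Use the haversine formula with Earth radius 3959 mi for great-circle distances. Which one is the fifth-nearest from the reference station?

Distance to each, sorted:
Foxtrot: 128.0 mi
Echo: 214.2 mi
Delta: 220.8 mi
Charlie: 331.6 mi
Bravo: 438.5 mi
Alpha: 486.2 mi
The fifth-nearest is Bravo at 438.5 mi.

Bravo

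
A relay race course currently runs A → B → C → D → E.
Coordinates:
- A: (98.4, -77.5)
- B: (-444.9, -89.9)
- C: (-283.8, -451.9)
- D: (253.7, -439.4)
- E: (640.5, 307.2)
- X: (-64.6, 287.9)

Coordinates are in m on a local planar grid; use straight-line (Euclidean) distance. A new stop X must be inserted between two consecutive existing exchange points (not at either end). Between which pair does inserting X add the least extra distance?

between A and B

Added distance for inserting X between each consecutive pair:
A–B: 392.7 m
B–C: 911.4 m
C–D: 1027.8 m
D–E: 658.4 m
Smallest added distance is 392.7 m, inserting between A and B.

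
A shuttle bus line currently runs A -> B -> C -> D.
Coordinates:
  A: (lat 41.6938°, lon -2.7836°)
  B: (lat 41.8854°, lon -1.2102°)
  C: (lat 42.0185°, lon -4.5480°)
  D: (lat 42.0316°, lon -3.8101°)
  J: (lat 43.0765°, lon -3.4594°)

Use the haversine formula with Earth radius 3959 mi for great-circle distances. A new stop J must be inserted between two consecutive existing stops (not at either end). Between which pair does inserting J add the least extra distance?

Added distance for inserting J between each consecutive pair:
A–B: 160.5 mi
B–C: 61.1 mi
C–D: 128.2 mi
Smallest added distance is 61.1 mi, inserting between B and C.

between B and C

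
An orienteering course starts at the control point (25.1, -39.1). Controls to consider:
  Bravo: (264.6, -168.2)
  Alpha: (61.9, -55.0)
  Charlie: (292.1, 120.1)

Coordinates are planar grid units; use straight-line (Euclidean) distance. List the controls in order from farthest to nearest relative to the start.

Charlie, Bravo, Alpha

Distances from the start:
Charlie (292.1, 120.1): 310.9
Bravo (264.6, -168.2): 272.1
Alpha (61.9, -55.0): 40.1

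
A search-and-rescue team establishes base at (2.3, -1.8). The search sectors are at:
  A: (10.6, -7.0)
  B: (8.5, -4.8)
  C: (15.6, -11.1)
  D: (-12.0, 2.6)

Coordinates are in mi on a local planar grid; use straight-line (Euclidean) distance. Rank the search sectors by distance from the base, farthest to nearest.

C, D, A, B

Distance from the base at (2.3, -1.8) to each:
C (15.6, -11.1): 16.2 mi
D (-12.0, 2.6): 15.0 mi
A (10.6, -7.0): 9.8 mi
B (8.5, -4.8): 6.9 mi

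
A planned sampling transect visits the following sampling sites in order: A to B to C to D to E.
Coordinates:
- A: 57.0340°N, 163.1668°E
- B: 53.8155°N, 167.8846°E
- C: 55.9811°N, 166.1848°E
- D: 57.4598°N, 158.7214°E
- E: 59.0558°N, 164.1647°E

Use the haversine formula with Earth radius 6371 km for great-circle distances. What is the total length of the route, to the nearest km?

1578 km

Leg distances:
A→B: 465.3 km  (cumulative 465.3 km)
B→C: 264.2 km  (cumulative 729.5 km)
C→D: 483.9 km  (cumulative 1213.3 km)
D→E: 364.4 km  (cumulative 1577.7 km)
Total route length ≈ 1578 km.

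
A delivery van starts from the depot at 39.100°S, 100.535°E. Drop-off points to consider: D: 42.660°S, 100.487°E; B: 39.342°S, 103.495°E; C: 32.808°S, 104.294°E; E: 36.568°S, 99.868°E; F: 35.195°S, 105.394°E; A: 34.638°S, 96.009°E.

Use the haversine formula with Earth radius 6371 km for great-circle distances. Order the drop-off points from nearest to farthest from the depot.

B, E, D, F, A, C

Computing each great-circle distance from 39.100°S, 100.535°E:
B 39.342°S, 103.495°E: 256.4 km
E 36.568°S, 99.868°E: 287.6 km
D 42.660°S, 100.487°E: 395.9 km
F 35.195°S, 105.394°E: 611.4 km
A 34.638°S, 96.009°E: 638.8 km
C 32.808°S, 104.294°E: 777.0 km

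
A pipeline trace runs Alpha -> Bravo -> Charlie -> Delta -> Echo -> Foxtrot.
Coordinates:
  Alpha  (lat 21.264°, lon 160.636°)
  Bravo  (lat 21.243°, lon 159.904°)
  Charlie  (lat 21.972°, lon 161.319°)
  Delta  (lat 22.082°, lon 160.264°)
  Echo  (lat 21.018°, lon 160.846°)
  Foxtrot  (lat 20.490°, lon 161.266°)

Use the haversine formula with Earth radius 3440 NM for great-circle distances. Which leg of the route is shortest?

Echo–Foxtrot

Leg distances:
Alpha→Bravo: 41.0 NM
Bravo→Charlie: 90.3 NM
Charlie→Delta: 59.1 NM
Delta→Echo: 71.7 NM
Echo→Foxtrot: 39.5 NM
The shortest leg is Echo–Foxtrot at 39.5 NM.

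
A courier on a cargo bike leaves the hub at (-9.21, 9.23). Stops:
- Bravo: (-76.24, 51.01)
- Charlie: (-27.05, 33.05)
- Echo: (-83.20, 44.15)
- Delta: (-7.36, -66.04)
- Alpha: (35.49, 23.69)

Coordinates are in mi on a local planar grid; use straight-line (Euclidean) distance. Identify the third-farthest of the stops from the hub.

Delta

Distances from the hub ((-9.21, 9.23)):
Echo: 81.8 mi
Bravo: 79.0 mi
Delta: 75.3 mi
Alpha: 47.0 mi
Charlie: 29.8 mi
The third-farthest is Delta at 75.3 mi.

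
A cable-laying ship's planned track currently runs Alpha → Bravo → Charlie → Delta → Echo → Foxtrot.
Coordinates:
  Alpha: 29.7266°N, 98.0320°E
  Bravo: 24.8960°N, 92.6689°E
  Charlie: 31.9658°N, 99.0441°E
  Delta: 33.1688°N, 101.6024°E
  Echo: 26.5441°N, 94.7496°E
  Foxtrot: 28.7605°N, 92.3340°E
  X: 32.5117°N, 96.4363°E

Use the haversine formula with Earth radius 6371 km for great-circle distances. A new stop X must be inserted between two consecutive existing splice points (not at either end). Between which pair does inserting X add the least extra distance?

Added distance for inserting X between each consecutive pair:
Alpha–Bravo: 513.5 km
Bravo–Charlie: 172.8 km
Charlie–Delta: 466.2 km
Delta–Echo: 182.3 km
Echo–Foxtrot: 913.4 km
Smallest added distance is 172.8 km, inserting between Bravo and Charlie.

between Bravo and Charlie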